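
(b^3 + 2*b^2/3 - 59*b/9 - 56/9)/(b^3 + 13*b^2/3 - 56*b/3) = (3*b^2 + 10*b + 7)/(3*b*(b + 7))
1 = 1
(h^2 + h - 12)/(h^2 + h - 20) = (h^2 + h - 12)/(h^2 + h - 20)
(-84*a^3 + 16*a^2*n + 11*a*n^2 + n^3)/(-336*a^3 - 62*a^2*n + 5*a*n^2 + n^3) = (2*a - n)/(8*a - n)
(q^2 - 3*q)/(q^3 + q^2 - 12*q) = 1/(q + 4)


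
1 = 1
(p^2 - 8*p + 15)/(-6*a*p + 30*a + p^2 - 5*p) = (p - 3)/(-6*a + p)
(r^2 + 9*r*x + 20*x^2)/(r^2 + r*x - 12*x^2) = (-r - 5*x)/(-r + 3*x)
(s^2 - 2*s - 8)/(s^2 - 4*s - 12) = (s - 4)/(s - 6)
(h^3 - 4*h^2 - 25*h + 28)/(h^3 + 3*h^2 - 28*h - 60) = (h^3 - 4*h^2 - 25*h + 28)/(h^3 + 3*h^2 - 28*h - 60)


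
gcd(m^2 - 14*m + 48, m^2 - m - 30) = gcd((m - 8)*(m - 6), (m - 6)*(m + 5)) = m - 6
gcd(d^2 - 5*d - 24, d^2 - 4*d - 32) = d - 8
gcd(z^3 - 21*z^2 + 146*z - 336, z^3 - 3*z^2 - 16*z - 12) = z - 6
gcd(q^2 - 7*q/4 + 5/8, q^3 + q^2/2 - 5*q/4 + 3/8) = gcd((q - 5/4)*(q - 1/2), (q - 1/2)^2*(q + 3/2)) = q - 1/2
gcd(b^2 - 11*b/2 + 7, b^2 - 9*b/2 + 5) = b - 2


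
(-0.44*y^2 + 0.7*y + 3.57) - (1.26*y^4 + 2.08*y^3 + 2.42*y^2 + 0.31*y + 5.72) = -1.26*y^4 - 2.08*y^3 - 2.86*y^2 + 0.39*y - 2.15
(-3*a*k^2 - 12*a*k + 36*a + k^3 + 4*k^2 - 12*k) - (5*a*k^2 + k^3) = -8*a*k^2 - 12*a*k + 36*a + 4*k^2 - 12*k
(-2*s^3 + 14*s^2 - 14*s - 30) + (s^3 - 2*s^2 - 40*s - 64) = -s^3 + 12*s^2 - 54*s - 94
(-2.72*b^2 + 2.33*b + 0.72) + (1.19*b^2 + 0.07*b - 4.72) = -1.53*b^2 + 2.4*b - 4.0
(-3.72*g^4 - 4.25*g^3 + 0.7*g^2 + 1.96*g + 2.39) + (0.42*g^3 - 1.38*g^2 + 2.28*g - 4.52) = -3.72*g^4 - 3.83*g^3 - 0.68*g^2 + 4.24*g - 2.13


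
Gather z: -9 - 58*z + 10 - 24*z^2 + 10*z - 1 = -24*z^2 - 48*z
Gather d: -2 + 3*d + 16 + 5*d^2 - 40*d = 5*d^2 - 37*d + 14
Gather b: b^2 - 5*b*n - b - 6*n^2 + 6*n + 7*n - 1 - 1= b^2 + b*(-5*n - 1) - 6*n^2 + 13*n - 2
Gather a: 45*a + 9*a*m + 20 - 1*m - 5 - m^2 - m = a*(9*m + 45) - m^2 - 2*m + 15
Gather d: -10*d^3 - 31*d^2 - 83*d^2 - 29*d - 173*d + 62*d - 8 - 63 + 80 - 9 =-10*d^3 - 114*d^2 - 140*d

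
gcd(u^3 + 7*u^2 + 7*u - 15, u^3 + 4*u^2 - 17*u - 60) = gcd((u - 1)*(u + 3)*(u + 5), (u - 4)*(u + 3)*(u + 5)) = u^2 + 8*u + 15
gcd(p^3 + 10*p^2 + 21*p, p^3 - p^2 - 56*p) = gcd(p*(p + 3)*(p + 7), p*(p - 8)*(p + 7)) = p^2 + 7*p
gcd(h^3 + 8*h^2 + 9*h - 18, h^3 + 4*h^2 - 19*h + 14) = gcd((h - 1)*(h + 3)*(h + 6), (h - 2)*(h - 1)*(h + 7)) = h - 1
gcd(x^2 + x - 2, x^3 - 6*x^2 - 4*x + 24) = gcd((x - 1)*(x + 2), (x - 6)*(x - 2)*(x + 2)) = x + 2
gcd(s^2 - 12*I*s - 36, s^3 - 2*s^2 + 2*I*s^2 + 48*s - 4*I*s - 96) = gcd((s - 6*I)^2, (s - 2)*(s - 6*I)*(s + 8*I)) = s - 6*I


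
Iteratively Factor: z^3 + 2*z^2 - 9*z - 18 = (z + 3)*(z^2 - z - 6) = (z - 3)*(z + 3)*(z + 2)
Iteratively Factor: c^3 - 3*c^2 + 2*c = (c - 1)*(c^2 - 2*c) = (c - 2)*(c - 1)*(c)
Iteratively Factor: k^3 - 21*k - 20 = (k + 1)*(k^2 - k - 20) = (k + 1)*(k + 4)*(k - 5)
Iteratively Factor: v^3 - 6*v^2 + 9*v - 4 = (v - 1)*(v^2 - 5*v + 4) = (v - 4)*(v - 1)*(v - 1)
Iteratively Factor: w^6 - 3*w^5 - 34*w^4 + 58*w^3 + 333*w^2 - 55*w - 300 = (w - 5)*(w^5 + 2*w^4 - 24*w^3 - 62*w^2 + 23*w + 60) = (w - 5)*(w + 4)*(w^4 - 2*w^3 - 16*w^2 + 2*w + 15) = (w - 5)*(w - 1)*(w + 4)*(w^3 - w^2 - 17*w - 15) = (w - 5)*(w - 1)*(w + 1)*(w + 4)*(w^2 - 2*w - 15) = (w - 5)*(w - 1)*(w + 1)*(w + 3)*(w + 4)*(w - 5)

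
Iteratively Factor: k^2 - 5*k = (k)*(k - 5)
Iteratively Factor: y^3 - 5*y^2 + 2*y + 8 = (y + 1)*(y^2 - 6*y + 8) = (y - 2)*(y + 1)*(y - 4)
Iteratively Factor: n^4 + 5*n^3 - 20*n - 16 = (n + 4)*(n^3 + n^2 - 4*n - 4) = (n + 2)*(n + 4)*(n^2 - n - 2) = (n + 1)*(n + 2)*(n + 4)*(n - 2)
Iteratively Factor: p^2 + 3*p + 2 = (p + 2)*(p + 1)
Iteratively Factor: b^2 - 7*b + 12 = (b - 3)*(b - 4)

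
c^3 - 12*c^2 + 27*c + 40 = (c - 8)*(c - 5)*(c + 1)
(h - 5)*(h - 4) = h^2 - 9*h + 20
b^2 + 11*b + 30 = (b + 5)*(b + 6)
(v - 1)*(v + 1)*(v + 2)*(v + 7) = v^4 + 9*v^3 + 13*v^2 - 9*v - 14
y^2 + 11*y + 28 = (y + 4)*(y + 7)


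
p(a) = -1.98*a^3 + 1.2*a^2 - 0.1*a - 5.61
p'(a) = -5.94*a^2 + 2.4*a - 0.1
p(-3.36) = 83.38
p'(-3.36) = -75.22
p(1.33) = -8.28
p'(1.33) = -7.42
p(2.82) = -40.75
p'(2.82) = -40.57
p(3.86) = -101.99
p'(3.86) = -79.34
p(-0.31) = -5.40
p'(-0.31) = -1.41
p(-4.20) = 162.67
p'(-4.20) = -114.96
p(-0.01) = -5.61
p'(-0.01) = -0.12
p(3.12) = -54.38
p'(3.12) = -50.43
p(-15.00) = 6948.39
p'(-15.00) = -1372.60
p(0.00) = -5.61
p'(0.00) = -0.10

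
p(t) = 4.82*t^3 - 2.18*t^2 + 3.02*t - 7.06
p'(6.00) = 497.42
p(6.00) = 973.70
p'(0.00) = 3.02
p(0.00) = -7.06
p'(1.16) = 17.42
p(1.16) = 1.03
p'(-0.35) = 6.32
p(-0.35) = -8.59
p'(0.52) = 4.66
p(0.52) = -5.40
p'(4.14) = 232.81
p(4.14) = 310.10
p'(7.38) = 758.40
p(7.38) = 1833.88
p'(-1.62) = 48.03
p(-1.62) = -38.17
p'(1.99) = 51.61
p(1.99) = 28.30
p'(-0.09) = 3.53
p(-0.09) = -7.35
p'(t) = 14.46*t^2 - 4.36*t + 3.02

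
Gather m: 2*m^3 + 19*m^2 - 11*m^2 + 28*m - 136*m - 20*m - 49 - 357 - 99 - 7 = 2*m^3 + 8*m^2 - 128*m - 512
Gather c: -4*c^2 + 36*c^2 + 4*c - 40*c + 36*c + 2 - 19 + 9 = 32*c^2 - 8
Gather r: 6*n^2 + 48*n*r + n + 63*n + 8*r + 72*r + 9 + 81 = 6*n^2 + 64*n + r*(48*n + 80) + 90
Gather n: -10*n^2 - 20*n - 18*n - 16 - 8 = -10*n^2 - 38*n - 24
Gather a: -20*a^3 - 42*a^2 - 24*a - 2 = -20*a^3 - 42*a^2 - 24*a - 2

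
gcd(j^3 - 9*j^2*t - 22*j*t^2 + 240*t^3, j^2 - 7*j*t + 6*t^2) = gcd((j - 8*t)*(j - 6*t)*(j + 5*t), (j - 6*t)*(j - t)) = -j + 6*t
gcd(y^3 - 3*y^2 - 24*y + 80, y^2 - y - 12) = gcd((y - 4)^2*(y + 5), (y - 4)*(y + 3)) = y - 4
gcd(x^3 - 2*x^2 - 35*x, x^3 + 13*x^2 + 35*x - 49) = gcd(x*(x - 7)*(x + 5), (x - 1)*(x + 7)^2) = 1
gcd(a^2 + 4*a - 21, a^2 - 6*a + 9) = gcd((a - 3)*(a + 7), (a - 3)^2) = a - 3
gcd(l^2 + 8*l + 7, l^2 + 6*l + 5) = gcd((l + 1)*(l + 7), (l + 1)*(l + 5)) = l + 1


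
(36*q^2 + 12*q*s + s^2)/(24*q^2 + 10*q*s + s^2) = (6*q + s)/(4*q + s)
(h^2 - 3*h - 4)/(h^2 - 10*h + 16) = (h^2 - 3*h - 4)/(h^2 - 10*h + 16)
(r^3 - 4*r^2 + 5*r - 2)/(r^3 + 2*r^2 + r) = (r^3 - 4*r^2 + 5*r - 2)/(r*(r^2 + 2*r + 1))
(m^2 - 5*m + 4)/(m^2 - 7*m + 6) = (m - 4)/(m - 6)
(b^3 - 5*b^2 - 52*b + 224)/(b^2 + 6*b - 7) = (b^2 - 12*b + 32)/(b - 1)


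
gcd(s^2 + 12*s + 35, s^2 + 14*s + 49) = s + 7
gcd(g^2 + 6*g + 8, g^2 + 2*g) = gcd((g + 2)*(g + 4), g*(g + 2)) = g + 2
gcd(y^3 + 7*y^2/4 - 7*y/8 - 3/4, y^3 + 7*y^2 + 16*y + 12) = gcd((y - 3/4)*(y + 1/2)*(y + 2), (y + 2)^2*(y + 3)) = y + 2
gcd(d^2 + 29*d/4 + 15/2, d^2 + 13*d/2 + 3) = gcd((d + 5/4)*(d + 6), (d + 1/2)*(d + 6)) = d + 6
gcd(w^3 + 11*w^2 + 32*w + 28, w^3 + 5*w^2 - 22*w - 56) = w^2 + 9*w + 14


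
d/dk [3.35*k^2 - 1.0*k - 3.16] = 6.7*k - 1.0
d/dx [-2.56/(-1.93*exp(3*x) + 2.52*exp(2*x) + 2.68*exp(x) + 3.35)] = (-14.8224*exp(2*x) + 12.9024*exp(x) + 6.8608)*exp(x)/(-1.93*exp(3*x) + 2.52*exp(2*x) + 2.68*exp(x) + 3.35)^2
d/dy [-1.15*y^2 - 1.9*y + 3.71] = -2.3*y - 1.9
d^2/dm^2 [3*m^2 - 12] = 6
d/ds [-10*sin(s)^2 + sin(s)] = (1 - 20*sin(s))*cos(s)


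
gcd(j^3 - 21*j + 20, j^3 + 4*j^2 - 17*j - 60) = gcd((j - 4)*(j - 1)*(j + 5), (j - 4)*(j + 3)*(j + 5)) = j^2 + j - 20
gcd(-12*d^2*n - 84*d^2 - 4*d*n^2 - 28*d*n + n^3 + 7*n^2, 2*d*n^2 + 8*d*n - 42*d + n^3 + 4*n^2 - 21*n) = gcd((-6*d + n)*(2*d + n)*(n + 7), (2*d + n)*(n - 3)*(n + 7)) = 2*d*n + 14*d + n^2 + 7*n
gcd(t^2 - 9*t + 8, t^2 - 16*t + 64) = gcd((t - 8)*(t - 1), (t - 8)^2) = t - 8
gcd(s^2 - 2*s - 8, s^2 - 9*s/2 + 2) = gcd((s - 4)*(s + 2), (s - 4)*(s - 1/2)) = s - 4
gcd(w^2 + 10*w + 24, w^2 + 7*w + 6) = w + 6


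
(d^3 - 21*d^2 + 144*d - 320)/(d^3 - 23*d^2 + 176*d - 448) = (d - 5)/(d - 7)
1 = 1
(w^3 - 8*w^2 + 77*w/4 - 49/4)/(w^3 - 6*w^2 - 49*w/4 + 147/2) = (2*w^2 - 9*w + 7)/(2*w^2 - 5*w - 42)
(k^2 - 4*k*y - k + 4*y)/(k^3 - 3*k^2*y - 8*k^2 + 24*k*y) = (k^2 - 4*k*y - k + 4*y)/(k*(k^2 - 3*k*y - 8*k + 24*y))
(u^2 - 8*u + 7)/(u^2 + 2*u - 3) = (u - 7)/(u + 3)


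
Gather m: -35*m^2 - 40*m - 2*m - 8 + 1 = -35*m^2 - 42*m - 7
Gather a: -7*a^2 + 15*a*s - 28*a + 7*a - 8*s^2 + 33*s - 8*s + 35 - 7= -7*a^2 + a*(15*s - 21) - 8*s^2 + 25*s + 28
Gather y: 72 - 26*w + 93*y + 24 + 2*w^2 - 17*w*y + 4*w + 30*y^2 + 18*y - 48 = 2*w^2 - 22*w + 30*y^2 + y*(111 - 17*w) + 48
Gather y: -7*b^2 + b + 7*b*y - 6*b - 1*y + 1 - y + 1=-7*b^2 - 5*b + y*(7*b - 2) + 2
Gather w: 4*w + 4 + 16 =4*w + 20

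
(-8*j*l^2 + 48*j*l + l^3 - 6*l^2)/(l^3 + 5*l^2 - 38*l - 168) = l*(-8*j + l)/(l^2 + 11*l + 28)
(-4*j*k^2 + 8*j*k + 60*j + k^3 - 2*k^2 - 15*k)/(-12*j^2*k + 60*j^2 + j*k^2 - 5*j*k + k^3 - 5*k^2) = (4*j*k + 12*j - k^2 - 3*k)/(12*j^2 - j*k - k^2)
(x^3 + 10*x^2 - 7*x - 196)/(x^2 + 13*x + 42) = (x^2 + 3*x - 28)/(x + 6)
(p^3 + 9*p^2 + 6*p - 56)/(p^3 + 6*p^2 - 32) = (p + 7)/(p + 4)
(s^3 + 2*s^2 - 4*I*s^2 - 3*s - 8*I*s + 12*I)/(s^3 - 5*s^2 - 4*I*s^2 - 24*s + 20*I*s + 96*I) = (s - 1)/(s - 8)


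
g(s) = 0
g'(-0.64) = 0.00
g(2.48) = 0.00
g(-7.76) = 0.00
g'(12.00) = 0.00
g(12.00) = 0.00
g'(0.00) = 0.00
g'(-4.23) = 0.00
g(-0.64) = 0.00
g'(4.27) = 0.00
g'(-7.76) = 0.00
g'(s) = 0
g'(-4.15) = 0.00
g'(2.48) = 0.00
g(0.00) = 0.00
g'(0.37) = 0.00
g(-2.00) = 0.00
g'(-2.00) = 0.00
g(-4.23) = 0.00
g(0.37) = 0.00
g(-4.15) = 0.00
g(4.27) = 0.00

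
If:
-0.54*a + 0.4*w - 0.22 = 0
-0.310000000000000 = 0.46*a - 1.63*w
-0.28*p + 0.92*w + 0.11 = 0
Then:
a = -0.34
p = 0.71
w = 0.10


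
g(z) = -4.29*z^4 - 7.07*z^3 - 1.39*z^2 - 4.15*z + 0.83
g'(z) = -17.16*z^3 - 21.21*z^2 - 2.78*z - 4.15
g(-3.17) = -207.97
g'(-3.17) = 338.16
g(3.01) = -569.21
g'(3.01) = -672.65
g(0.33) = -1.00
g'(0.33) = -7.99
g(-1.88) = -2.89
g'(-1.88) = 40.13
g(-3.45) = -318.84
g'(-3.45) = 457.64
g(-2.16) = -18.83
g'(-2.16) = 75.83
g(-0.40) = 2.61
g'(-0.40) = -5.33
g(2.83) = -457.46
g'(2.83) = -570.82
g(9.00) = -33449.83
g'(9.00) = -14256.82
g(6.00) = -7161.07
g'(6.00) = -4490.95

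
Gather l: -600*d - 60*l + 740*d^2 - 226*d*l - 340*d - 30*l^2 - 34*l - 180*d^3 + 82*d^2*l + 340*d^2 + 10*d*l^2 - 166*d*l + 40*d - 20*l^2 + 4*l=-180*d^3 + 1080*d^2 - 900*d + l^2*(10*d - 50) + l*(82*d^2 - 392*d - 90)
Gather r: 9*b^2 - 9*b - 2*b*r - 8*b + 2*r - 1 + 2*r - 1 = 9*b^2 - 17*b + r*(4 - 2*b) - 2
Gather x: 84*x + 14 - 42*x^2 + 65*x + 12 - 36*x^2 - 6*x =-78*x^2 + 143*x + 26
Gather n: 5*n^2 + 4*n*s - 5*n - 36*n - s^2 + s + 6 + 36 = 5*n^2 + n*(4*s - 41) - s^2 + s + 42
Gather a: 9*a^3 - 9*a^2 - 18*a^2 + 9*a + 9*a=9*a^3 - 27*a^2 + 18*a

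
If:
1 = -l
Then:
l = -1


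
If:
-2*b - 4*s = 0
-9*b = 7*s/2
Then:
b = 0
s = 0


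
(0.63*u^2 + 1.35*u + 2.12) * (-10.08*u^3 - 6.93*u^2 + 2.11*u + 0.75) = -6.3504*u^5 - 17.9739*u^4 - 29.3958*u^3 - 11.3706*u^2 + 5.4857*u + 1.59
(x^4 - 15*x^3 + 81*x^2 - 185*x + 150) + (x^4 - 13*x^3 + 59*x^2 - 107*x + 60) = 2*x^4 - 28*x^3 + 140*x^2 - 292*x + 210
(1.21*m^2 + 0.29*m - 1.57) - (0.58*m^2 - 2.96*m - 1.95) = 0.63*m^2 + 3.25*m + 0.38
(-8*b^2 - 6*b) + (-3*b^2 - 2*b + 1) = -11*b^2 - 8*b + 1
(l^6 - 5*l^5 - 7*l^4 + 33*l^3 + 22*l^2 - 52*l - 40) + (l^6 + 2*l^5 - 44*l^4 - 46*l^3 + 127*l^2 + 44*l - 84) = 2*l^6 - 3*l^5 - 51*l^4 - 13*l^3 + 149*l^2 - 8*l - 124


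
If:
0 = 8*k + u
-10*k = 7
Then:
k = -7/10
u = 28/5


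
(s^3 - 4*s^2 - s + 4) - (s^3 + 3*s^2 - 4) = -7*s^2 - s + 8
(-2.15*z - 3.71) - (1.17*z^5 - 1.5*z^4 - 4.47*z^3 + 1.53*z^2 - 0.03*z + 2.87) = -1.17*z^5 + 1.5*z^4 + 4.47*z^3 - 1.53*z^2 - 2.12*z - 6.58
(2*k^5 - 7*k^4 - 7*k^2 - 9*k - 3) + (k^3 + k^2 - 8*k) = 2*k^5 - 7*k^4 + k^3 - 6*k^2 - 17*k - 3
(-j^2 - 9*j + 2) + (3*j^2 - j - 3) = 2*j^2 - 10*j - 1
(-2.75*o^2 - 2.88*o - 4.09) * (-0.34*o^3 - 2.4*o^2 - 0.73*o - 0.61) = 0.935*o^5 + 7.5792*o^4 + 10.3101*o^3 + 13.5959*o^2 + 4.7425*o + 2.4949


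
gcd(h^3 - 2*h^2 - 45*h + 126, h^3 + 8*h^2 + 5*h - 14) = h + 7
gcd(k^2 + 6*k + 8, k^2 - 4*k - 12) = k + 2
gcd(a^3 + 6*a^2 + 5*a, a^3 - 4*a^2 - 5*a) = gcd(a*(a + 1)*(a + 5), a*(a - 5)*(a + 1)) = a^2 + a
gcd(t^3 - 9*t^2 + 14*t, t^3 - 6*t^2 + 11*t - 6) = t - 2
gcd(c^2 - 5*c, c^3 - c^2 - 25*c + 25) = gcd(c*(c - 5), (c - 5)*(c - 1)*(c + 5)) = c - 5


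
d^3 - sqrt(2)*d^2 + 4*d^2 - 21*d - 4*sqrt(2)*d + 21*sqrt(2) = (d - 3)*(d + 7)*(d - sqrt(2))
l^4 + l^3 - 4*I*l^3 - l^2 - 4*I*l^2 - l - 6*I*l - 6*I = (l + 1)*(l - 3*I)*(l - 2*I)*(l + I)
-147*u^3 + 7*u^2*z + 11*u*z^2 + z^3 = (-3*u + z)*(7*u + z)^2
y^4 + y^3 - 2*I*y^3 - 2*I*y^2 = y^2*(y + 1)*(y - 2*I)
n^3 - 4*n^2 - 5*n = n*(n - 5)*(n + 1)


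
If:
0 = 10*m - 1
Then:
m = 1/10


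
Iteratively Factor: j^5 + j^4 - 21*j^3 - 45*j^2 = (j + 3)*(j^4 - 2*j^3 - 15*j^2) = j*(j + 3)*(j^3 - 2*j^2 - 15*j) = j*(j + 3)^2*(j^2 - 5*j) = j*(j - 5)*(j + 3)^2*(j)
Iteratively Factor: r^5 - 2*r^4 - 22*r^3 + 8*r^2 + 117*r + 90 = (r - 5)*(r^4 + 3*r^3 - 7*r^2 - 27*r - 18) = (r - 5)*(r + 2)*(r^3 + r^2 - 9*r - 9) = (r - 5)*(r - 3)*(r + 2)*(r^2 + 4*r + 3) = (r - 5)*(r - 3)*(r + 1)*(r + 2)*(r + 3)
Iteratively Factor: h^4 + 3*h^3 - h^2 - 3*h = (h)*(h^3 + 3*h^2 - h - 3) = h*(h - 1)*(h^2 + 4*h + 3) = h*(h - 1)*(h + 1)*(h + 3)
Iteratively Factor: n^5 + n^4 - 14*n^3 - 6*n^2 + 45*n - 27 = (n - 1)*(n^4 + 2*n^3 - 12*n^2 - 18*n + 27) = (n - 1)*(n + 3)*(n^3 - n^2 - 9*n + 9) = (n - 3)*(n - 1)*(n + 3)*(n^2 + 2*n - 3) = (n - 3)*(n - 1)*(n + 3)^2*(n - 1)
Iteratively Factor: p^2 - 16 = (p + 4)*(p - 4)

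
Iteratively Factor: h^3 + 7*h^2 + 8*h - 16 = (h - 1)*(h^2 + 8*h + 16) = (h - 1)*(h + 4)*(h + 4)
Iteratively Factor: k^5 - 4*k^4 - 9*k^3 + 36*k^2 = (k + 3)*(k^4 - 7*k^3 + 12*k^2) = (k - 4)*(k + 3)*(k^3 - 3*k^2) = k*(k - 4)*(k + 3)*(k^2 - 3*k) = k*(k - 4)*(k - 3)*(k + 3)*(k)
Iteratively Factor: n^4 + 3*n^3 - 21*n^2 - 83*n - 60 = (n - 5)*(n^3 + 8*n^2 + 19*n + 12) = (n - 5)*(n + 4)*(n^2 + 4*n + 3) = (n - 5)*(n + 1)*(n + 4)*(n + 3)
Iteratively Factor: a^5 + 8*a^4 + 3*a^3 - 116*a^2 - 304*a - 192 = (a + 3)*(a^4 + 5*a^3 - 12*a^2 - 80*a - 64) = (a + 1)*(a + 3)*(a^3 + 4*a^2 - 16*a - 64) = (a + 1)*(a + 3)*(a + 4)*(a^2 - 16) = (a + 1)*(a + 3)*(a + 4)^2*(a - 4)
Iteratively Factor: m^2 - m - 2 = (m - 2)*(m + 1)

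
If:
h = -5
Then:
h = -5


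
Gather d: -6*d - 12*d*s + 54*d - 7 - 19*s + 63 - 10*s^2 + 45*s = d*(48 - 12*s) - 10*s^2 + 26*s + 56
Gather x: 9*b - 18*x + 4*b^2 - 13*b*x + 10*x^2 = 4*b^2 + 9*b + 10*x^2 + x*(-13*b - 18)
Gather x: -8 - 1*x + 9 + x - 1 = 0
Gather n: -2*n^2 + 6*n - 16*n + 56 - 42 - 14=-2*n^2 - 10*n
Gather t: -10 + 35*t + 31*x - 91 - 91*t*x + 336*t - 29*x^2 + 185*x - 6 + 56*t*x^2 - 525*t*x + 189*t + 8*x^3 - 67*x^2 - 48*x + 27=t*(56*x^2 - 616*x + 560) + 8*x^3 - 96*x^2 + 168*x - 80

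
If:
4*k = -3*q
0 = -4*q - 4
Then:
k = 3/4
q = -1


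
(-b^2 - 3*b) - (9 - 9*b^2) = 8*b^2 - 3*b - 9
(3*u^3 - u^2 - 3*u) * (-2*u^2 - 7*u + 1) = -6*u^5 - 19*u^4 + 16*u^3 + 20*u^2 - 3*u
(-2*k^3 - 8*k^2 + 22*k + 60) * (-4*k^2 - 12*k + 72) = 8*k^5 + 56*k^4 - 136*k^3 - 1080*k^2 + 864*k + 4320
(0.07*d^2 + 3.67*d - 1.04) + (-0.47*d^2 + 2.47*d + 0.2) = -0.4*d^2 + 6.14*d - 0.84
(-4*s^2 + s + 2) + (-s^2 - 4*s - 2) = -5*s^2 - 3*s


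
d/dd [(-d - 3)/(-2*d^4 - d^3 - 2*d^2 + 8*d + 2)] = (2*d^4 + d^3 + 2*d^2 - 8*d - (d + 3)*(8*d^3 + 3*d^2 + 4*d - 8) - 2)/(2*d^4 + d^3 + 2*d^2 - 8*d - 2)^2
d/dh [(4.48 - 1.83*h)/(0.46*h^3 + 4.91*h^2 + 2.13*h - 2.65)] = (1.6836*h^3 + 2.8029*h^2 - 43.9936*h - 4.6929)/(0.2116*h^6 + 4.5172*h^5 + 26.0677*h^4 + 18.4786*h^3 - 21.4861*h^2 - 11.289*h + 7.0225)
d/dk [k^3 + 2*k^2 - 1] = k*(3*k + 4)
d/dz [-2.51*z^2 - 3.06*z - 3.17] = -5.02*z - 3.06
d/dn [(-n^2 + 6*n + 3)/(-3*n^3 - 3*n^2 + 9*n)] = (-n^4 + 12*n^3 + 12*n^2 + 6*n - 9)/(3*n^2*(n^4 + 2*n^3 - 5*n^2 - 6*n + 9))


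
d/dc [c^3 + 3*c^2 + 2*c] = 3*c^2 + 6*c + 2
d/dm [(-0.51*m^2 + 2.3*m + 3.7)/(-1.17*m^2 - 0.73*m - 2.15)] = (3.0633*m^2 + 10.851*m - 2.244)/(1.3689*m^4 + 1.7082*m^3 + 5.5639*m^2 + 3.139*m + 4.6225)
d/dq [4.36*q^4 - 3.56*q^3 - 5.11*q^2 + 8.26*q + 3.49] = 17.44*q^3 - 10.68*q^2 - 10.22*q + 8.26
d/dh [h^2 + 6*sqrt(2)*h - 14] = 2*h + 6*sqrt(2)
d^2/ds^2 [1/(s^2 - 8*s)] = 2*(-s*(s - 8) + 4*(s - 4)^2)/(s^3*(s - 8)^3)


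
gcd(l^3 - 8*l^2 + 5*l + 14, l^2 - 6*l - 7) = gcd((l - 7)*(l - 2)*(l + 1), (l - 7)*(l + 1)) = l^2 - 6*l - 7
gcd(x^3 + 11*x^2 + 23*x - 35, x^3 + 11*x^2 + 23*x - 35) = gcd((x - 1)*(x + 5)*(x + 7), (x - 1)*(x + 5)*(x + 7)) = x^3 + 11*x^2 + 23*x - 35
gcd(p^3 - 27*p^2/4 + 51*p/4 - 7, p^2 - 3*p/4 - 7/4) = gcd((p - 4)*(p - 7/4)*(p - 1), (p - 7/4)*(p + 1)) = p - 7/4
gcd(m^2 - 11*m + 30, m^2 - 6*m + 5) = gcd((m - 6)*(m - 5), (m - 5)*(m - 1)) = m - 5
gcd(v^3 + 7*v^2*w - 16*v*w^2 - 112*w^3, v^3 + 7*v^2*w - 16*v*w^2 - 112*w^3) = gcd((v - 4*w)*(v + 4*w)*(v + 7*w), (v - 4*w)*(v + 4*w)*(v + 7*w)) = v^3 + 7*v^2*w - 16*v*w^2 - 112*w^3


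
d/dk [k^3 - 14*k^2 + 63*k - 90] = 3*k^2 - 28*k + 63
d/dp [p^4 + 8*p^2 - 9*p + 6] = 4*p^3 + 16*p - 9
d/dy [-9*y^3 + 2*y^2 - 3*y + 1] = -27*y^2 + 4*y - 3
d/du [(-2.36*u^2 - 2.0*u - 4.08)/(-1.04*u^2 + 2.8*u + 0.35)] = (-8.688*u^2 - 10.1384*u + 10.724)/(1.0816*u^4 - 5.824*u^3 + 7.112*u^2 + 1.96*u + 0.1225)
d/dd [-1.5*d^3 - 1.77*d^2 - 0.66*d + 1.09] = -4.5*d^2 - 3.54*d - 0.66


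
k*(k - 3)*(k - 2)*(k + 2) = k^4 - 3*k^3 - 4*k^2 + 12*k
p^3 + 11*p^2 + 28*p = p*(p + 4)*(p + 7)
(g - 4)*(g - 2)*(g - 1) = g^3 - 7*g^2 + 14*g - 8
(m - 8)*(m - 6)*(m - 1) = m^3 - 15*m^2 + 62*m - 48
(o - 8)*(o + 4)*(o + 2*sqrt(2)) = o^3 - 4*o^2 + 2*sqrt(2)*o^2 - 32*o - 8*sqrt(2)*o - 64*sqrt(2)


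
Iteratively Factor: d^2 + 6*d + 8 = (d + 4)*(d + 2)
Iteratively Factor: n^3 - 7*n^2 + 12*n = (n)*(n^2 - 7*n + 12) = n*(n - 3)*(n - 4)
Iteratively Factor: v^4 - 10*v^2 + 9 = (v + 3)*(v^3 - 3*v^2 - v + 3) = (v - 1)*(v + 3)*(v^2 - 2*v - 3) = (v - 1)*(v + 1)*(v + 3)*(v - 3)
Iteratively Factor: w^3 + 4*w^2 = (w)*(w^2 + 4*w) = w^2*(w + 4)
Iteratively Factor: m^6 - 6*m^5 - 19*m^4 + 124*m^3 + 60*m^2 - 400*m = (m - 5)*(m^5 - m^4 - 24*m^3 + 4*m^2 + 80*m) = (m - 5)^2*(m^4 + 4*m^3 - 4*m^2 - 16*m) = (m - 5)^2*(m - 2)*(m^3 + 6*m^2 + 8*m) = (m - 5)^2*(m - 2)*(m + 4)*(m^2 + 2*m) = (m - 5)^2*(m - 2)*(m + 2)*(m + 4)*(m)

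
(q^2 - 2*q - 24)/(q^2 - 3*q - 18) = (q + 4)/(q + 3)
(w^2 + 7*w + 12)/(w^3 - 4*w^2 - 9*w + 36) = (w + 4)/(w^2 - 7*w + 12)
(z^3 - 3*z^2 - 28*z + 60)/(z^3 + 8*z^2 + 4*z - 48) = (z^2 - z - 30)/(z^2 + 10*z + 24)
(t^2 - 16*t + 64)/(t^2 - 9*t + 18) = (t^2 - 16*t + 64)/(t^2 - 9*t + 18)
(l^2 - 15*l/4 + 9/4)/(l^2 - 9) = (l - 3/4)/(l + 3)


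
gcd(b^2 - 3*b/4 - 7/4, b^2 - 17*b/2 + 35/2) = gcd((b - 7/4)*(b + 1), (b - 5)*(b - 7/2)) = 1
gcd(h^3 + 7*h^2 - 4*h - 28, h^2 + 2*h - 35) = h + 7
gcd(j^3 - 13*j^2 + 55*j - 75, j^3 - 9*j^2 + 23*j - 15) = j^2 - 8*j + 15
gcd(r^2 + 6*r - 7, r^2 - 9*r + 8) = r - 1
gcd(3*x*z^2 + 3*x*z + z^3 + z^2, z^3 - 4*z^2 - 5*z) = z^2 + z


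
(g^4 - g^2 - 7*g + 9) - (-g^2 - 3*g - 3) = g^4 - 4*g + 12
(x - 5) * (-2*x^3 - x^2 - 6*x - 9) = -2*x^4 + 9*x^3 - x^2 + 21*x + 45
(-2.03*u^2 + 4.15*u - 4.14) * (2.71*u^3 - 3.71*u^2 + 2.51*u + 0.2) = -5.5013*u^5 + 18.7778*u^4 - 31.7112*u^3 + 25.3699*u^2 - 9.5614*u - 0.828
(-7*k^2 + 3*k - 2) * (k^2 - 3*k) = -7*k^4 + 24*k^3 - 11*k^2 + 6*k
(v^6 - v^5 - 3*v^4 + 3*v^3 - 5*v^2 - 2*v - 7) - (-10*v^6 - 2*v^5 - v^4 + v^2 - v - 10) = 11*v^6 + v^5 - 2*v^4 + 3*v^3 - 6*v^2 - v + 3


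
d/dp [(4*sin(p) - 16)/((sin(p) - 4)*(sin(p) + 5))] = -4*cos(p)/(sin(p) + 5)^2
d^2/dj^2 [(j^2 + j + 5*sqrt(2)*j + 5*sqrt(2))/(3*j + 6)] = 2*(2 - 5*sqrt(2))/(3*(j^3 + 6*j^2 + 12*j + 8))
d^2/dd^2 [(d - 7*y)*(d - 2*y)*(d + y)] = 6*d - 16*y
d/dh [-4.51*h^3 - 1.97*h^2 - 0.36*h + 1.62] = -13.53*h^2 - 3.94*h - 0.36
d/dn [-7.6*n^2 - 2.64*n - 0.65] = -15.2*n - 2.64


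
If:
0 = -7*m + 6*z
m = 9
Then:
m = 9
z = 21/2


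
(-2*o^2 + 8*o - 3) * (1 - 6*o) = 12*o^3 - 50*o^2 + 26*o - 3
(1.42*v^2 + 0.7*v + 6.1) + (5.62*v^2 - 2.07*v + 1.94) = 7.04*v^2 - 1.37*v + 8.04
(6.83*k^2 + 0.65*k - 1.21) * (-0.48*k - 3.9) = -3.2784*k^3 - 26.949*k^2 - 1.9542*k + 4.719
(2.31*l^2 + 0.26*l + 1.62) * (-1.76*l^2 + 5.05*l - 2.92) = -4.0656*l^4 + 11.2079*l^3 - 8.2834*l^2 + 7.4218*l - 4.7304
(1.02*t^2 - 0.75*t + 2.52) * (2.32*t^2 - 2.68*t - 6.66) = 2.3664*t^4 - 4.4736*t^3 + 1.0632*t^2 - 1.7586*t - 16.7832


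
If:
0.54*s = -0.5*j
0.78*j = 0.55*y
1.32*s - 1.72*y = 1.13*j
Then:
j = 0.00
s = 0.00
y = 0.00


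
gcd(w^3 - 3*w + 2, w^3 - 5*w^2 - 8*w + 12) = w^2 + w - 2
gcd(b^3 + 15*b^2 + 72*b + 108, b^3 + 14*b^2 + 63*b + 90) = b^2 + 9*b + 18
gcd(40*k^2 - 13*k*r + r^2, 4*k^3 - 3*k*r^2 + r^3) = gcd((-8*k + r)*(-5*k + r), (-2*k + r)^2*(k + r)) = 1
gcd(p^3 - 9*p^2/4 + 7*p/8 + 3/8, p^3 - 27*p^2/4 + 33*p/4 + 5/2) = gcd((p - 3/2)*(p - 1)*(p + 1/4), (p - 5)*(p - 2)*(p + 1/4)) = p + 1/4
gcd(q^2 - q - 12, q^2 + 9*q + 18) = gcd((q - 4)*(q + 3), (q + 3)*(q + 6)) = q + 3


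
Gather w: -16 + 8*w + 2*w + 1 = 10*w - 15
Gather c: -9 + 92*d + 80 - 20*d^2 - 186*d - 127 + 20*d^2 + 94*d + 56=0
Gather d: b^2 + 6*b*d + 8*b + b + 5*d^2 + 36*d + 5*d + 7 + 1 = b^2 + 9*b + 5*d^2 + d*(6*b + 41) + 8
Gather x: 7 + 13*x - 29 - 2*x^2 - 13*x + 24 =2 - 2*x^2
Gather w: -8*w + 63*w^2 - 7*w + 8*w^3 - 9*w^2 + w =8*w^3 + 54*w^2 - 14*w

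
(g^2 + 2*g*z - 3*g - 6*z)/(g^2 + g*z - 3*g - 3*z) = (g + 2*z)/(g + z)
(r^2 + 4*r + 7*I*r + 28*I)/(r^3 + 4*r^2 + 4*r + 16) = (r + 7*I)/(r^2 + 4)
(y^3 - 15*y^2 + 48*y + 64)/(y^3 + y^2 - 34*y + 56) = (y^3 - 15*y^2 + 48*y + 64)/(y^3 + y^2 - 34*y + 56)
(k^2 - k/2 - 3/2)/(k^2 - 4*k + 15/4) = 2*(k + 1)/(2*k - 5)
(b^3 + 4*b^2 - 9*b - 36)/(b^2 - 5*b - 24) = (b^2 + b - 12)/(b - 8)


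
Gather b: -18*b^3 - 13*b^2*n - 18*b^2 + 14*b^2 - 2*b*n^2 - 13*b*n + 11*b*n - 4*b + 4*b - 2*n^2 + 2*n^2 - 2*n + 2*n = -18*b^3 + b^2*(-13*n - 4) + b*(-2*n^2 - 2*n)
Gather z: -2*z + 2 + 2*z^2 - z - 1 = 2*z^2 - 3*z + 1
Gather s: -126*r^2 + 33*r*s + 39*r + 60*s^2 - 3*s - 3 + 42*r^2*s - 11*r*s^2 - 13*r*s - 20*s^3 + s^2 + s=-126*r^2 + 39*r - 20*s^3 + s^2*(61 - 11*r) + s*(42*r^2 + 20*r - 2) - 3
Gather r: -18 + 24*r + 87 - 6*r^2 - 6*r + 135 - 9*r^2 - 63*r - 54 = -15*r^2 - 45*r + 150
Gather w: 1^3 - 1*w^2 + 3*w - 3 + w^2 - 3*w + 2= 0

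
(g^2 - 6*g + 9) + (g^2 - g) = 2*g^2 - 7*g + 9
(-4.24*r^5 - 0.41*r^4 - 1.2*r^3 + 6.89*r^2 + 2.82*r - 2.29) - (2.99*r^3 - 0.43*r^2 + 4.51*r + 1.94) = -4.24*r^5 - 0.41*r^4 - 4.19*r^3 + 7.32*r^2 - 1.69*r - 4.23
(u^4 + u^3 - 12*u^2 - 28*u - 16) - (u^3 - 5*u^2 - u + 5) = u^4 - 7*u^2 - 27*u - 21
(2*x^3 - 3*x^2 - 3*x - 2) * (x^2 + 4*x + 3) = 2*x^5 + 5*x^4 - 9*x^3 - 23*x^2 - 17*x - 6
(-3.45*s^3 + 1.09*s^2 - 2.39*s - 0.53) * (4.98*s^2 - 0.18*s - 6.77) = -17.181*s^5 + 6.0492*s^4 + 11.2581*s^3 - 9.5885*s^2 + 16.2757*s + 3.5881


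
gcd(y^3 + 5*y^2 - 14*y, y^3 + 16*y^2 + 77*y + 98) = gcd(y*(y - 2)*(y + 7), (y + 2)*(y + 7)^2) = y + 7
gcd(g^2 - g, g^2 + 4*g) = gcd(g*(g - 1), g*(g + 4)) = g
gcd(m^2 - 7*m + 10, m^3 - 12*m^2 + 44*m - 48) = m - 2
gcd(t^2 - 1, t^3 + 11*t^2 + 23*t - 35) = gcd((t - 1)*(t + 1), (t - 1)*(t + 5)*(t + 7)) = t - 1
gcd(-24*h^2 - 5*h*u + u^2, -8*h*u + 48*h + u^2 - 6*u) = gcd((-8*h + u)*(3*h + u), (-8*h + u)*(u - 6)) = -8*h + u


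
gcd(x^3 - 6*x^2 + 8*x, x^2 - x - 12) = x - 4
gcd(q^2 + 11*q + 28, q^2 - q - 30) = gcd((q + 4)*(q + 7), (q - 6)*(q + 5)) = 1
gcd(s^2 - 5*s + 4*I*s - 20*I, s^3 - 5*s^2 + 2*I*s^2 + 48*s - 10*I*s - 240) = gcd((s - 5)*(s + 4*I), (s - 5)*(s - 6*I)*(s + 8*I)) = s - 5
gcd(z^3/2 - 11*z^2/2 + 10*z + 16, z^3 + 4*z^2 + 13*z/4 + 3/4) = 1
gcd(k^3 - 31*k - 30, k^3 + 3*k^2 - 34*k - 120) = k^2 - k - 30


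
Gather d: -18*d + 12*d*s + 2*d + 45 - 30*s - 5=d*(12*s - 16) - 30*s + 40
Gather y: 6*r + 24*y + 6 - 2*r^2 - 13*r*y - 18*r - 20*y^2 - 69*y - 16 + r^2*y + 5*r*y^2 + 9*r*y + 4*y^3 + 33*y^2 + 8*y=-2*r^2 - 12*r + 4*y^3 + y^2*(5*r + 13) + y*(r^2 - 4*r - 37) - 10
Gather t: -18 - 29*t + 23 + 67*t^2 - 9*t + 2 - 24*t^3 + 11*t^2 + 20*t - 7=-24*t^3 + 78*t^2 - 18*t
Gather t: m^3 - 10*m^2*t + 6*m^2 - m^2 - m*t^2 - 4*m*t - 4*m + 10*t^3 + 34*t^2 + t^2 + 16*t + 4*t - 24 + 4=m^3 + 5*m^2 - 4*m + 10*t^3 + t^2*(35 - m) + t*(-10*m^2 - 4*m + 20) - 20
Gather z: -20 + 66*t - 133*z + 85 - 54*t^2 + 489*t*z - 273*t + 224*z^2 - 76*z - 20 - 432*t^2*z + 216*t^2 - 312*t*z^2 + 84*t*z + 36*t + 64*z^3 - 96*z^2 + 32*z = 162*t^2 - 171*t + 64*z^3 + z^2*(128 - 312*t) + z*(-432*t^2 + 573*t - 177) + 45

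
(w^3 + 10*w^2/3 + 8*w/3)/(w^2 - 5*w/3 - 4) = w*(w + 2)/(w - 3)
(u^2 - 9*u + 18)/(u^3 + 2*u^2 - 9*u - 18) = (u - 6)/(u^2 + 5*u + 6)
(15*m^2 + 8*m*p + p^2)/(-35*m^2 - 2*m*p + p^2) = (3*m + p)/(-7*m + p)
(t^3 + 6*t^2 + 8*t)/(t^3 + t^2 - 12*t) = (t + 2)/(t - 3)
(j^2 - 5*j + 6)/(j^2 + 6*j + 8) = (j^2 - 5*j + 6)/(j^2 + 6*j + 8)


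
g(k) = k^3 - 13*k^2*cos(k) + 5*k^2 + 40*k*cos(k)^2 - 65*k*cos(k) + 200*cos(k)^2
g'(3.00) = 371.21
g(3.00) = 694.50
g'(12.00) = -544.85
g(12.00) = 694.32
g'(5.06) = -299.31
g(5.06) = 78.84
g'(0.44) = -185.89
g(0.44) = 151.02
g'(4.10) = -536.03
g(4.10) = 552.05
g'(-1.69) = 35.68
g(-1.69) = 2.68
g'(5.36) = -145.90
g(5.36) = 12.96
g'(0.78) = -220.75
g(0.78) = 78.70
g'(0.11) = -70.60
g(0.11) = 194.74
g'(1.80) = 330.51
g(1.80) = 72.23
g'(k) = 13*k^2*sin(k) + 3*k^2 - 80*k*sin(k)*cos(k) + 65*k*sin(k) - 26*k*cos(k) + 10*k - 400*sin(k)*cos(k) + 40*cos(k)^2 - 65*cos(k)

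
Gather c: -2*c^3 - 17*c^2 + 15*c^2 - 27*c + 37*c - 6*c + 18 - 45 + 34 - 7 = -2*c^3 - 2*c^2 + 4*c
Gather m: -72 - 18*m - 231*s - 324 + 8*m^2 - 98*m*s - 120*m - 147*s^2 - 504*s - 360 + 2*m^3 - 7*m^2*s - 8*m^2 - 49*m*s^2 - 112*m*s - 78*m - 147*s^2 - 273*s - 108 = 2*m^3 - 7*m^2*s + m*(-49*s^2 - 210*s - 216) - 294*s^2 - 1008*s - 864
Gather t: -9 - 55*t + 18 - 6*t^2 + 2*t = -6*t^2 - 53*t + 9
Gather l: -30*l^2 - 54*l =-30*l^2 - 54*l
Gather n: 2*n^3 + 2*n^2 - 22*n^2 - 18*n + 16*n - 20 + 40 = 2*n^3 - 20*n^2 - 2*n + 20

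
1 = 1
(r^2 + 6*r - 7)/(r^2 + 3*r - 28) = (r - 1)/(r - 4)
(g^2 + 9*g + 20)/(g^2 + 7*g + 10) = (g + 4)/(g + 2)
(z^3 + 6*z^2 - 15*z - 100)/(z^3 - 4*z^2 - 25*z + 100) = (z + 5)/(z - 5)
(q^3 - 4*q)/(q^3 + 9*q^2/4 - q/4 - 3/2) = 4*q*(q - 2)/(4*q^2 + q - 3)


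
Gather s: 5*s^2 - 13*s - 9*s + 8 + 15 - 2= 5*s^2 - 22*s + 21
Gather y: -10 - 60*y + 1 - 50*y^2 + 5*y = -50*y^2 - 55*y - 9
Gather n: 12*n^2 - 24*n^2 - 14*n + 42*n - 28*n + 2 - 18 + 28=12 - 12*n^2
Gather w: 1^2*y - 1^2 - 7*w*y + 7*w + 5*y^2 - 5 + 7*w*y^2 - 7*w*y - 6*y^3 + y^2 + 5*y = w*(7*y^2 - 14*y + 7) - 6*y^3 + 6*y^2 + 6*y - 6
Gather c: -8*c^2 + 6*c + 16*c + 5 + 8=-8*c^2 + 22*c + 13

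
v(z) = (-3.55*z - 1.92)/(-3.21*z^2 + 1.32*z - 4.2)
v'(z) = (-3.55*z - 1.92)*(6.42*z - 1.32)/(-3.21*z^2 + 1.32*z - 4.2)^2 - 3.55/(-3.21*z^2 + 1.32*z - 4.2)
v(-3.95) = -0.20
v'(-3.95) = -0.03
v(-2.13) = -0.26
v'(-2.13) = -0.02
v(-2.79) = -0.24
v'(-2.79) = -0.03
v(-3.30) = -0.23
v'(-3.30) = -0.03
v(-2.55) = -0.25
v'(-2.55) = -0.03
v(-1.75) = -0.26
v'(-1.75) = 0.02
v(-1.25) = -0.23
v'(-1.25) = 0.13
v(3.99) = 0.32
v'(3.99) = -0.09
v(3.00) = 0.43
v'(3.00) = -0.14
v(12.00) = 0.10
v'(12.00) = -0.01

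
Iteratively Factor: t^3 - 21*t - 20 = (t + 1)*(t^2 - t - 20) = (t + 1)*(t + 4)*(t - 5)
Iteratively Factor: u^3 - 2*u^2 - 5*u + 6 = (u + 2)*(u^2 - 4*u + 3) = (u - 1)*(u + 2)*(u - 3)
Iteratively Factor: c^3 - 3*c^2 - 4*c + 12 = (c - 3)*(c^2 - 4) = (c - 3)*(c + 2)*(c - 2)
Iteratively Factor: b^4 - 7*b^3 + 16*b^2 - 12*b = (b - 2)*(b^3 - 5*b^2 + 6*b) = b*(b - 2)*(b^2 - 5*b + 6) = b*(b - 2)^2*(b - 3)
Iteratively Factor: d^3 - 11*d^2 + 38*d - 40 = (d - 2)*(d^2 - 9*d + 20) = (d - 5)*(d - 2)*(d - 4)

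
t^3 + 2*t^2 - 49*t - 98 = (t - 7)*(t + 2)*(t + 7)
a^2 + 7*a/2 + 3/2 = (a + 1/2)*(a + 3)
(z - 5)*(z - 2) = z^2 - 7*z + 10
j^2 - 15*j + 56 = (j - 8)*(j - 7)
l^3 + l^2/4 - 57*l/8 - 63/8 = (l - 3)*(l + 3/2)*(l + 7/4)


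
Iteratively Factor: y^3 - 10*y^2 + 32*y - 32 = (y - 2)*(y^2 - 8*y + 16) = (y - 4)*(y - 2)*(y - 4)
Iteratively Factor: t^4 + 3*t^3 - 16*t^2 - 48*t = (t - 4)*(t^3 + 7*t^2 + 12*t) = (t - 4)*(t + 4)*(t^2 + 3*t) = (t - 4)*(t + 3)*(t + 4)*(t)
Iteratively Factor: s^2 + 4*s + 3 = (s + 3)*(s + 1)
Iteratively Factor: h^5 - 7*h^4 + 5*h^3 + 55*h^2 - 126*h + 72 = (h + 3)*(h^4 - 10*h^3 + 35*h^2 - 50*h + 24) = (h - 4)*(h + 3)*(h^3 - 6*h^2 + 11*h - 6) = (h - 4)*(h - 1)*(h + 3)*(h^2 - 5*h + 6) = (h - 4)*(h - 2)*(h - 1)*(h + 3)*(h - 3)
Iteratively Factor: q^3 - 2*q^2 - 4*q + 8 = (q + 2)*(q^2 - 4*q + 4) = (q - 2)*(q + 2)*(q - 2)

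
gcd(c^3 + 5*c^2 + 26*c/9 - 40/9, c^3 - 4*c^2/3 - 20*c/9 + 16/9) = c - 2/3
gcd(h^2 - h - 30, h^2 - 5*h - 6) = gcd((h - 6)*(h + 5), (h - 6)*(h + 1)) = h - 6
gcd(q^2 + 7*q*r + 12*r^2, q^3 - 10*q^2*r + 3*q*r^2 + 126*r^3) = q + 3*r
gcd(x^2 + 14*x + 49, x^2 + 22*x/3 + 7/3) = x + 7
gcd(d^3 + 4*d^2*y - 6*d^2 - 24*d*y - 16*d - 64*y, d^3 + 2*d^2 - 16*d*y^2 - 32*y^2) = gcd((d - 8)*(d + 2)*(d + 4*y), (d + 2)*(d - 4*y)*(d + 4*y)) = d^2 + 4*d*y + 2*d + 8*y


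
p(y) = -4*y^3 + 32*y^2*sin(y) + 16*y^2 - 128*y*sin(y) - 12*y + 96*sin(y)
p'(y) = 32*y^2*cos(y) - 12*y^2 + 64*y*sin(y) - 128*y*cos(y) + 32*y - 128*sin(y) + 96*cos(y) - 12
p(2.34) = -12.06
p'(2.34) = 32.49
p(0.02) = 1.64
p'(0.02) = 79.54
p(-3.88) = 1244.25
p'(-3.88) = -1364.67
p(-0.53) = -75.92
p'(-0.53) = 198.64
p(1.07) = -3.21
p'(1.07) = -45.79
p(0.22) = 13.23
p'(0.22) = 37.31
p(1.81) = -22.99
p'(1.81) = 2.10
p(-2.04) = -312.28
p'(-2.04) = -118.30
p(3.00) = 0.00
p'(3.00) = -14.97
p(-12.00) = 12708.22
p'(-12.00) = 2660.88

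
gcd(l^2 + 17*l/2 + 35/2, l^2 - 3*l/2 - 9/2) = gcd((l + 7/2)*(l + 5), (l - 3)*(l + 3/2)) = 1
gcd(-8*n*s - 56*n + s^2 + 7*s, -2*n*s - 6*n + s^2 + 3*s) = 1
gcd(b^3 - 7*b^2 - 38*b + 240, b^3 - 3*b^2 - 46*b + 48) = b^2 - 2*b - 48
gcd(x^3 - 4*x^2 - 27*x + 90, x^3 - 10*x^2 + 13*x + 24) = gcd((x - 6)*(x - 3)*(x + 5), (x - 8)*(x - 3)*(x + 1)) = x - 3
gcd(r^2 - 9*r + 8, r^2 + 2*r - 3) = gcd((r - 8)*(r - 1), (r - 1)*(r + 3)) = r - 1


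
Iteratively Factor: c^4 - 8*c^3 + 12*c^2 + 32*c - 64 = (c + 2)*(c^3 - 10*c^2 + 32*c - 32) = (c - 4)*(c + 2)*(c^2 - 6*c + 8) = (c - 4)*(c - 2)*(c + 2)*(c - 4)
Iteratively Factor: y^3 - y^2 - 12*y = (y - 4)*(y^2 + 3*y) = y*(y - 4)*(y + 3)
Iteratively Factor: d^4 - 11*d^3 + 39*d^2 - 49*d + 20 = (d - 5)*(d^3 - 6*d^2 + 9*d - 4) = (d - 5)*(d - 4)*(d^2 - 2*d + 1) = (d - 5)*(d - 4)*(d - 1)*(d - 1)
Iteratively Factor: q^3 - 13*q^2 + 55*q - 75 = (q - 5)*(q^2 - 8*q + 15) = (q - 5)*(q - 3)*(q - 5)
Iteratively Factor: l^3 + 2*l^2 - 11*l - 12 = (l + 4)*(l^2 - 2*l - 3) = (l - 3)*(l + 4)*(l + 1)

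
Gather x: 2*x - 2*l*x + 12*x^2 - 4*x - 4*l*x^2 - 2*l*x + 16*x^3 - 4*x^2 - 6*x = 16*x^3 + x^2*(8 - 4*l) + x*(-4*l - 8)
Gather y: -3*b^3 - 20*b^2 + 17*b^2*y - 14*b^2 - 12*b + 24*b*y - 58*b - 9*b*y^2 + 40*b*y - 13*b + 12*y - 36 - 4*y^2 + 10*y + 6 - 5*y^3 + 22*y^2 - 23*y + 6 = -3*b^3 - 34*b^2 - 83*b - 5*y^3 + y^2*(18 - 9*b) + y*(17*b^2 + 64*b - 1) - 24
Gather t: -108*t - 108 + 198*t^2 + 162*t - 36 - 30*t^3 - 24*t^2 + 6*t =-30*t^3 + 174*t^2 + 60*t - 144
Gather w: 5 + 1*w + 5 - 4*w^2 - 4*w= -4*w^2 - 3*w + 10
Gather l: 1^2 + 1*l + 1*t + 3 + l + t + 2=2*l + 2*t + 6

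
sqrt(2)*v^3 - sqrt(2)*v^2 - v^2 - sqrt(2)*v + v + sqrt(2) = (v - 1)*(v - sqrt(2))*(sqrt(2)*v + 1)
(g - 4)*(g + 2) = g^2 - 2*g - 8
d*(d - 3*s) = d^2 - 3*d*s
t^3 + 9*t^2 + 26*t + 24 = (t + 2)*(t + 3)*(t + 4)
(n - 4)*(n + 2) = n^2 - 2*n - 8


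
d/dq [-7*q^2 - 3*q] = -14*q - 3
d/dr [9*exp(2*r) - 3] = 18*exp(2*r)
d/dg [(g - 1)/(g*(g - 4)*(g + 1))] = 2*(-g^3 + 3*g^2 - 3*g - 2)/(g^2*(g^4 - 6*g^3 + g^2 + 24*g + 16))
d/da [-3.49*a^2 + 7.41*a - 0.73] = 7.41 - 6.98*a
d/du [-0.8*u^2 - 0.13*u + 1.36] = -1.6*u - 0.13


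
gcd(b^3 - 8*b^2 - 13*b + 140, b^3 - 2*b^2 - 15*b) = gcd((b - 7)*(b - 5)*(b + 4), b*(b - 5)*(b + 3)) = b - 5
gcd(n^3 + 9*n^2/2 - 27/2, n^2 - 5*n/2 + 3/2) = n - 3/2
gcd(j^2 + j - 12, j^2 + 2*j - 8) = j + 4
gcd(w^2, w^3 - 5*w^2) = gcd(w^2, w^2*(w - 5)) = w^2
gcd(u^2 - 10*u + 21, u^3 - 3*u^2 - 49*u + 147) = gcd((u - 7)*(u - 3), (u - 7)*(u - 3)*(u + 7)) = u^2 - 10*u + 21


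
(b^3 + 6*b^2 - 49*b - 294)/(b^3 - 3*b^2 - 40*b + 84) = (b + 7)/(b - 2)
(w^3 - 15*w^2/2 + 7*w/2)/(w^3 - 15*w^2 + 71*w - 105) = w*(2*w - 1)/(2*(w^2 - 8*w + 15))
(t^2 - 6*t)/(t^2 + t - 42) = t/(t + 7)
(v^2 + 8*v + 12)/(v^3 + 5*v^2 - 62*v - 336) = (v + 2)/(v^2 - v - 56)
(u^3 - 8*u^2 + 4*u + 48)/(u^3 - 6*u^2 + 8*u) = (u^2 - 4*u - 12)/(u*(u - 2))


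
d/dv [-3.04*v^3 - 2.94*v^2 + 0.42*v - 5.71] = -9.12*v^2 - 5.88*v + 0.42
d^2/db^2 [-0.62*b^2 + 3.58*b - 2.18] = -1.24000000000000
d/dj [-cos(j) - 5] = sin(j)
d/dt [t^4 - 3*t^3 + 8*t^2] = t*(4*t^2 - 9*t + 16)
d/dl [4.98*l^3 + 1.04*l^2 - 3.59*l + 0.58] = 14.94*l^2 + 2.08*l - 3.59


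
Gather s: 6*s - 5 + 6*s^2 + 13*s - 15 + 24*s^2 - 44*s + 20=30*s^2 - 25*s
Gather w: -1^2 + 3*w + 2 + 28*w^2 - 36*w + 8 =28*w^2 - 33*w + 9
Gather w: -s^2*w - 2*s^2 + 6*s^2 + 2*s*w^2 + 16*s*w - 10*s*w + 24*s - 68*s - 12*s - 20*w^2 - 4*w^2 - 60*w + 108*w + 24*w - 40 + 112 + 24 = 4*s^2 - 56*s + w^2*(2*s - 24) + w*(-s^2 + 6*s + 72) + 96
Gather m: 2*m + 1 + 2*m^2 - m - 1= 2*m^2 + m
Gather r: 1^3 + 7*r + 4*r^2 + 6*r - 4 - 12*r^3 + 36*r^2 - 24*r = -12*r^3 + 40*r^2 - 11*r - 3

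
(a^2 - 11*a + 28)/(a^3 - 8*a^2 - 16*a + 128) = (a - 7)/(a^2 - 4*a - 32)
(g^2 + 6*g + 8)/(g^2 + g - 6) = (g^2 + 6*g + 8)/(g^2 + g - 6)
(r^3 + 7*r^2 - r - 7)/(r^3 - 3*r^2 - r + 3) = (r + 7)/(r - 3)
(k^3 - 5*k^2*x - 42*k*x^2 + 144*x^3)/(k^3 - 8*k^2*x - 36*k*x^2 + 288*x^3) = (-k + 3*x)/(-k + 6*x)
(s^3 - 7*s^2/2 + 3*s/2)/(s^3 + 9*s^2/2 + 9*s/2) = (2*s^2 - 7*s + 3)/(2*s^2 + 9*s + 9)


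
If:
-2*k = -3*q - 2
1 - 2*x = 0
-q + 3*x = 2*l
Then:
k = 3*q/2 + 1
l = 3/4 - q/2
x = 1/2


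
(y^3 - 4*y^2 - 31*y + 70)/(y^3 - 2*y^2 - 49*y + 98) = (y + 5)/(y + 7)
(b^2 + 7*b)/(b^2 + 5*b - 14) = b/(b - 2)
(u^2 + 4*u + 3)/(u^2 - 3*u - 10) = (u^2 + 4*u + 3)/(u^2 - 3*u - 10)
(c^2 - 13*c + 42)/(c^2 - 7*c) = (c - 6)/c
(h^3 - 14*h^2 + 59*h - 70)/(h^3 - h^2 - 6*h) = (-h^3 + 14*h^2 - 59*h + 70)/(h*(-h^2 + h + 6))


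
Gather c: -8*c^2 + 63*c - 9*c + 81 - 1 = -8*c^2 + 54*c + 80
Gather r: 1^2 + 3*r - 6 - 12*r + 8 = 3 - 9*r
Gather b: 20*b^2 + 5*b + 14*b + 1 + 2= 20*b^2 + 19*b + 3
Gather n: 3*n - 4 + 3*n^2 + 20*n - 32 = 3*n^2 + 23*n - 36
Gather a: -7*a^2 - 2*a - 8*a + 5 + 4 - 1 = -7*a^2 - 10*a + 8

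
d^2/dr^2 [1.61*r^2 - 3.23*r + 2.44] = 3.22000000000000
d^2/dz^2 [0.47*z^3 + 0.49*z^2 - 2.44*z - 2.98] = 2.82*z + 0.98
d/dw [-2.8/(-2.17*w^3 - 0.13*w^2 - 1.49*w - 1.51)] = (-18.228*w^2 - 0.728*w - 4.172)/(2.17*w^3 + 0.13*w^2 + 1.49*w + 1.51)^2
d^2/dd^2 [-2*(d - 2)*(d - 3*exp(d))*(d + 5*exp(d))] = -4*d^2*exp(d) + 120*d*exp(2*d) - 8*d*exp(d) - 12*d - 120*exp(2*d) + 8*exp(d) + 8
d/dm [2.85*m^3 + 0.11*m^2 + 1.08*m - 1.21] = 8.55*m^2 + 0.22*m + 1.08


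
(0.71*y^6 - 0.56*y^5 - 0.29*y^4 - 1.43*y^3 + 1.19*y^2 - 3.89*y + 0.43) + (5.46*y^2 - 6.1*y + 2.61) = 0.71*y^6 - 0.56*y^5 - 0.29*y^4 - 1.43*y^3 + 6.65*y^2 - 9.99*y + 3.04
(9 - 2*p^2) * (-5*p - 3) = 10*p^3 + 6*p^2 - 45*p - 27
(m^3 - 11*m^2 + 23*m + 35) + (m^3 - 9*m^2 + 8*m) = 2*m^3 - 20*m^2 + 31*m + 35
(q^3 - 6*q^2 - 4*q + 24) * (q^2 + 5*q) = q^5 - q^4 - 34*q^3 + 4*q^2 + 120*q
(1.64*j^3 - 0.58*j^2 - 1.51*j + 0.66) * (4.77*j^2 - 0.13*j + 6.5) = 7.8228*j^5 - 2.9798*j^4 + 3.5327*j^3 - 0.4255*j^2 - 9.9008*j + 4.29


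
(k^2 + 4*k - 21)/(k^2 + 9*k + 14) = (k - 3)/(k + 2)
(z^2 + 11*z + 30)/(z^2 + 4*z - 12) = (z + 5)/(z - 2)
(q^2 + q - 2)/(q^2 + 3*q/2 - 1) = 2*(q - 1)/(2*q - 1)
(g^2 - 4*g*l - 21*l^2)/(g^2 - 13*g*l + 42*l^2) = (g + 3*l)/(g - 6*l)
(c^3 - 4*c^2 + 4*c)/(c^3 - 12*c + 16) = c/(c + 4)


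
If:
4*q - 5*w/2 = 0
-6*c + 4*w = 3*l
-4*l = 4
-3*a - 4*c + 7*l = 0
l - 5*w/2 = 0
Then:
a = -119/45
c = 7/30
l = -1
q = -1/4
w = -2/5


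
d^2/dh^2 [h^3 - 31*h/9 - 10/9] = 6*h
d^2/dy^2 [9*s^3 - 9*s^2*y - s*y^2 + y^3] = -2*s + 6*y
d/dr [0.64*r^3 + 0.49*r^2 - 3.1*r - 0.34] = 1.92*r^2 + 0.98*r - 3.1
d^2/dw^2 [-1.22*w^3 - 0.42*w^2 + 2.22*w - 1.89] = -7.32*w - 0.84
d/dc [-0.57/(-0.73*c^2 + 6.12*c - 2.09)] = (3.4884 - 0.8322*c)/(0.73*c^2 - 6.12*c + 2.09)^2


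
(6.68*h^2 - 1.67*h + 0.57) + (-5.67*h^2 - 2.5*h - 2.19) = 1.01*h^2 - 4.17*h - 1.62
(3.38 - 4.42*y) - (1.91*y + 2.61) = 0.77 - 6.33*y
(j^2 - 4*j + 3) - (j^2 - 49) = 52 - 4*j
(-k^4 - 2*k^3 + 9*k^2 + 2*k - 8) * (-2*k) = 2*k^5 + 4*k^4 - 18*k^3 - 4*k^2 + 16*k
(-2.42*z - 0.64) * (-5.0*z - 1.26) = 12.1*z^2 + 6.2492*z + 0.8064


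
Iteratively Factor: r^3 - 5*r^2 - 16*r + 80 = (r + 4)*(r^2 - 9*r + 20) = (r - 5)*(r + 4)*(r - 4)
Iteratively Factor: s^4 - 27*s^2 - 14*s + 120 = (s + 4)*(s^3 - 4*s^2 - 11*s + 30) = (s + 3)*(s + 4)*(s^2 - 7*s + 10) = (s - 5)*(s + 3)*(s + 4)*(s - 2)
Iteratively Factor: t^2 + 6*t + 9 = (t + 3)*(t + 3)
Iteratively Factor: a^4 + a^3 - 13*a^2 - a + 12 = (a + 4)*(a^3 - 3*a^2 - a + 3) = (a - 3)*(a + 4)*(a^2 - 1) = (a - 3)*(a + 1)*(a + 4)*(a - 1)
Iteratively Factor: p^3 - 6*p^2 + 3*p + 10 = (p - 2)*(p^2 - 4*p - 5) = (p - 2)*(p + 1)*(p - 5)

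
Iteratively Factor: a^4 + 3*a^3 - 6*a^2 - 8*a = (a + 1)*(a^3 + 2*a^2 - 8*a) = (a + 1)*(a + 4)*(a^2 - 2*a) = (a - 2)*(a + 1)*(a + 4)*(a)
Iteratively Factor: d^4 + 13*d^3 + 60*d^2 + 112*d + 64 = (d + 4)*(d^3 + 9*d^2 + 24*d + 16) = (d + 1)*(d + 4)*(d^2 + 8*d + 16) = (d + 1)*(d + 4)^2*(d + 4)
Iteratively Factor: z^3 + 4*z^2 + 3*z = (z + 3)*(z^2 + z) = (z + 1)*(z + 3)*(z)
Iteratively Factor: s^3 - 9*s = (s + 3)*(s^2 - 3*s) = s*(s + 3)*(s - 3)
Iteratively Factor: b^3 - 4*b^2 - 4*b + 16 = (b - 2)*(b^2 - 2*b - 8) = (b - 4)*(b - 2)*(b + 2)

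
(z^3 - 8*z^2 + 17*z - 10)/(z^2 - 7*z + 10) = z - 1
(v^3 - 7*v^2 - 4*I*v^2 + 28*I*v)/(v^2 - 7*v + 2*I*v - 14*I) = v*(v - 4*I)/(v + 2*I)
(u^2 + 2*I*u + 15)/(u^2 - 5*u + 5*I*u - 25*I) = (u - 3*I)/(u - 5)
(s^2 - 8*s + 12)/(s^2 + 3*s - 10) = (s - 6)/(s + 5)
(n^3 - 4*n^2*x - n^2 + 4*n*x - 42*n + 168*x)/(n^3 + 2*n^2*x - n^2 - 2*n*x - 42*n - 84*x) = (n - 4*x)/(n + 2*x)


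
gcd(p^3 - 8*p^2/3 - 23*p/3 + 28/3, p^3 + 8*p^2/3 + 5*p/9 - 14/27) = p + 7/3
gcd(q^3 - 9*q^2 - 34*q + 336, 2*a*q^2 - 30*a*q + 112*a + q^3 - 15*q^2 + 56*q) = q^2 - 15*q + 56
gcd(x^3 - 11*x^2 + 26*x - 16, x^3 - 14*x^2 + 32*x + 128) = x - 8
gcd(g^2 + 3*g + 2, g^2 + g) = g + 1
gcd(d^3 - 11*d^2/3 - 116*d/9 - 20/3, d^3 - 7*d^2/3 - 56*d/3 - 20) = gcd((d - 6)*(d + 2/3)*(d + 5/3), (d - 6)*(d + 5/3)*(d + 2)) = d^2 - 13*d/3 - 10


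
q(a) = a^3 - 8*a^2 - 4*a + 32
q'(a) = 3*a^2 - 16*a - 4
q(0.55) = 27.55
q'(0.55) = -11.89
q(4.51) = -57.03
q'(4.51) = -15.14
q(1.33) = 14.88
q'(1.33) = -19.97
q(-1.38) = 19.66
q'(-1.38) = 23.79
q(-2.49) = -23.08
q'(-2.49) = 54.44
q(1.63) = 8.56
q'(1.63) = -22.11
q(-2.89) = -47.39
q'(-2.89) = 67.30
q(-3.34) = -81.14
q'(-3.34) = 82.91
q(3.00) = -25.00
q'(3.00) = -25.00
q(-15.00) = -5083.00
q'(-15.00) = 911.00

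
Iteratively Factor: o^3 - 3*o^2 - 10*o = (o + 2)*(o^2 - 5*o) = o*(o + 2)*(o - 5)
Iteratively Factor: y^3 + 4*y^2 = (y + 4)*(y^2) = y*(y + 4)*(y)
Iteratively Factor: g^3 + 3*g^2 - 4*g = (g + 4)*(g^2 - g) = g*(g + 4)*(g - 1)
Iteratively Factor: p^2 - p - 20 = (p - 5)*(p + 4)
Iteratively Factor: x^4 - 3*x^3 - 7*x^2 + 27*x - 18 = (x - 2)*(x^3 - x^2 - 9*x + 9) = (x - 3)*(x - 2)*(x^2 + 2*x - 3) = (x - 3)*(x - 2)*(x + 3)*(x - 1)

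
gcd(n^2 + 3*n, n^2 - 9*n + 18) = 1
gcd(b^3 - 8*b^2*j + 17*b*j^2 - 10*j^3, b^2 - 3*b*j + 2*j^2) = b^2 - 3*b*j + 2*j^2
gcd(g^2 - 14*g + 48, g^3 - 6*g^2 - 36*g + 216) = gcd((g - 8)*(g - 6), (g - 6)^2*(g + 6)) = g - 6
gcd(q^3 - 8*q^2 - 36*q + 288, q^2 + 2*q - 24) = q + 6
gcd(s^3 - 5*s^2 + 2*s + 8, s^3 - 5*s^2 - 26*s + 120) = s - 4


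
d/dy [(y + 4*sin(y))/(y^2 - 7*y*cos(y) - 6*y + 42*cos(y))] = ((y + 4*sin(y))*(-7*y*sin(y) - 2*y + 42*sin(y) + 7*cos(y) + 6) + (4*cos(y) + 1)*(y^2 - 7*y*cos(y) - 6*y + 42*cos(y)))/((y - 6)^2*(y - 7*cos(y))^2)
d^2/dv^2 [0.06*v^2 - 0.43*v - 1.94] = 0.120000000000000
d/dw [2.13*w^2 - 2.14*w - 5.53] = 4.26*w - 2.14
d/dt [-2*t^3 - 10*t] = -6*t^2 - 10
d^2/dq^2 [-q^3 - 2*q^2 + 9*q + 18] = -6*q - 4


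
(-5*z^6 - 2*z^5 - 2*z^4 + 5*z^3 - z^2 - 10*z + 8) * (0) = 0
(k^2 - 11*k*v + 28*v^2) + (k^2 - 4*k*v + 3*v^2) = 2*k^2 - 15*k*v + 31*v^2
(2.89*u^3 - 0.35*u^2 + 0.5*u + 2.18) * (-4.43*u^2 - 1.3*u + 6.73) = -12.8027*u^5 - 2.2065*u^4 + 17.6897*u^3 - 12.6629*u^2 + 0.531*u + 14.6714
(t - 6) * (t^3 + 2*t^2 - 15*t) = t^4 - 4*t^3 - 27*t^2 + 90*t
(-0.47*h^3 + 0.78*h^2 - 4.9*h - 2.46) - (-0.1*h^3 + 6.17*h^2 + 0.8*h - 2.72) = -0.37*h^3 - 5.39*h^2 - 5.7*h + 0.26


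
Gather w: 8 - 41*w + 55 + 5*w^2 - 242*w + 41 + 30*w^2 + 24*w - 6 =35*w^2 - 259*w + 98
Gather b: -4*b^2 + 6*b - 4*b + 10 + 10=-4*b^2 + 2*b + 20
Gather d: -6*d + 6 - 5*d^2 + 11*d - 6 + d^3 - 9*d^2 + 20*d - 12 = d^3 - 14*d^2 + 25*d - 12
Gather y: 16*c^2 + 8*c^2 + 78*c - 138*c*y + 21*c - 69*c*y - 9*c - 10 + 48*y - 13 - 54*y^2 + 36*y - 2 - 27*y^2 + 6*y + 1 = 24*c^2 + 90*c - 81*y^2 + y*(90 - 207*c) - 24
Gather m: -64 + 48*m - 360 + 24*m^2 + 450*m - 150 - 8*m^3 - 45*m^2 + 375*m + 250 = -8*m^3 - 21*m^2 + 873*m - 324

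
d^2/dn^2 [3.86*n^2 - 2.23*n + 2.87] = 7.72000000000000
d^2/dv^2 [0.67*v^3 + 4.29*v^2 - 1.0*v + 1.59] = 4.02*v + 8.58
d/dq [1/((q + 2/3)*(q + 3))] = 3*(-6*q - 11)/(9*q^4 + 66*q^3 + 157*q^2 + 132*q + 36)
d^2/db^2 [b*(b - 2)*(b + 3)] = 6*b + 2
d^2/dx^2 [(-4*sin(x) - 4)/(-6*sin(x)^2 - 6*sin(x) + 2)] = 2*(-9*sin(x)^5 - 27*sin(x)^4 - 27*sin(x)^3 + 30*sin(x)^2 + 68*sin(x) + 30)/(3*sin(x)^2 + 3*sin(x) - 1)^3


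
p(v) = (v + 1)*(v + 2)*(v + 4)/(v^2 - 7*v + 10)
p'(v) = (7 - 2*v)*(v + 1)*(v + 2)*(v + 4)/(v^2 - 7*v + 10)^2 + (v + 1)*(v + 2)/(v^2 - 7*v + 10) + (v + 1)*(v + 4)/(v^2 - 7*v + 10) + (v + 2)*(v + 4)/(v^2 - 7*v + 10) = (v^4 - 14*v^3 - 33*v^2 + 124*v + 196)/(v^4 - 14*v^3 + 69*v^2 - 140*v + 100)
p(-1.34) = -0.03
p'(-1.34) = 0.02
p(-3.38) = 0.05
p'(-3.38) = 0.03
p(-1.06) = -0.01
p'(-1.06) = 0.13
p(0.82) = 5.02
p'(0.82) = 11.03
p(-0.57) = 0.15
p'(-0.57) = 0.57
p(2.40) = -92.06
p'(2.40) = 132.36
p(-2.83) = 0.05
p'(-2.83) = -0.03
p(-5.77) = -0.38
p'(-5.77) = 0.31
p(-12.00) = -3.70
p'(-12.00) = 0.69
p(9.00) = 51.07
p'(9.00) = -6.39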